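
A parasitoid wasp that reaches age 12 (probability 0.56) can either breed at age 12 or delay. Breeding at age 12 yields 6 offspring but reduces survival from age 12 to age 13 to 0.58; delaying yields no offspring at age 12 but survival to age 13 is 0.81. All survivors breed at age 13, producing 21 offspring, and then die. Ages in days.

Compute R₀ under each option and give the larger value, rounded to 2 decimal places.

breed at age 12: R₀ = 0.56 × (6 + 0.58 × 21) = 0.56 × 18.1800 = 10.1808
delay to age 13: R₀ = 0.56 × (0.81 × 21) = 0.56 × 17.0100 = 9.5256
Higher: breed at age 12 (10.1808).

10.18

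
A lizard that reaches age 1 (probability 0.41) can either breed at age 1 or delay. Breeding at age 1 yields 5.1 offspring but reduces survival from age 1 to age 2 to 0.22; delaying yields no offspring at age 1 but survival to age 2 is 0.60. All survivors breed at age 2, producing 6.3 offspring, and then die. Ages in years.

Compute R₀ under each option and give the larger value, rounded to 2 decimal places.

breed at age 1: R₀ = 0.41 × (5.1 + 0.22 × 6.3) = 0.41 × 6.4860 = 2.6593
delay to age 2: R₀ = 0.41 × (0.60 × 6.3) = 0.41 × 3.7800 = 1.5498
Higher: breed at age 1 (2.6593).

2.66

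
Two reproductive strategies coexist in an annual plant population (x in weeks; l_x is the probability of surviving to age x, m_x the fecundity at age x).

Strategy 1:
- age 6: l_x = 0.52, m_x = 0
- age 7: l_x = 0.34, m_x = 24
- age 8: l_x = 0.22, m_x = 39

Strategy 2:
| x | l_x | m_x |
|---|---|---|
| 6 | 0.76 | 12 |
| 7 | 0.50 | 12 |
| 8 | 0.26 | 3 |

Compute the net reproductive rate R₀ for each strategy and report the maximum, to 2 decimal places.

Strategy 1: R₀ = 0.52×0 + 0.34×24 + 0.22×39 = 16.7400
Strategy 2: R₀ = 0.76×12 + 0.50×12 + 0.26×3 = 15.9000
Highest R₀: strategy 1 with 16.7400.

16.74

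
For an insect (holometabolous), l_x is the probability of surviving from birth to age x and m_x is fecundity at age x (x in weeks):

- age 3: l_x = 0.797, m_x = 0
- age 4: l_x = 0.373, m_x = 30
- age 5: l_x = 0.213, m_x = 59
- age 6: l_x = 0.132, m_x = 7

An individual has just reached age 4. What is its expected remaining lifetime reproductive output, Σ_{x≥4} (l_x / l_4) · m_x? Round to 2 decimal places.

66.17

l_4 = 0.373. Conditional survival from age 4 to x is l_x / l_4.
  x=4: (0.373/0.373) × 30 = 30.0000
  x=5: (0.213/0.373) × 59 = 33.6917
  x=6: (0.132/0.373) × 7 = 2.4772
Sum = 30.0000 + 33.6917 + 2.4772 = 66.1689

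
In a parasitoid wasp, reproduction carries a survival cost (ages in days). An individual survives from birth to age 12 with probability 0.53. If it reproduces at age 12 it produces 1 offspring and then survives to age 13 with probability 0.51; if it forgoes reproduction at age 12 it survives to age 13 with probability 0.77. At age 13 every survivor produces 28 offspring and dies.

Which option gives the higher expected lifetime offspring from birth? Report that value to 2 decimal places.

breed at age 12: R₀ = 0.53 × (1 + 0.51 × 28) = 0.53 × 15.2800 = 8.0984
delay to age 13: R₀ = 0.53 × (0.77 × 28) = 0.53 × 21.5600 = 11.4268
Higher: delay to age 13 (11.4268).

11.43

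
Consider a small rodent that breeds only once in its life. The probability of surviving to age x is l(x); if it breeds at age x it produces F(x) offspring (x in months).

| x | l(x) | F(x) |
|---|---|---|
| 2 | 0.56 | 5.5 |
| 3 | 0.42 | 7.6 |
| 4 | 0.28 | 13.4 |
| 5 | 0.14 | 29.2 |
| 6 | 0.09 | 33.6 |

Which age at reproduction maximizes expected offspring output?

Expected offspring if breeding at age x = l(x) × F(x):
  age 2: 0.56 × 5.5 = 3.080
  age 3: 0.42 × 7.6 = 3.192
  age 4: 0.28 × 13.4 = 3.752
  age 5: 0.14 × 29.2 = 4.088
  age 6: 0.09 × 33.6 = 3.024
Maximum at age 5 (4.088).

5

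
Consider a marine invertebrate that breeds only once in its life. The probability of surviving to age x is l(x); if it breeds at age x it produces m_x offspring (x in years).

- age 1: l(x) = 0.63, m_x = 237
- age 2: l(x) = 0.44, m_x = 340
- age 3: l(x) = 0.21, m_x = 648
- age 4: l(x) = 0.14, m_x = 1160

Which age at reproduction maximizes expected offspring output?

Expected offspring if breeding at age x = l(x) × m_x:
  age 1: 0.63 × 237 = 149.310
  age 2: 0.44 × 340 = 149.600
  age 3: 0.21 × 648 = 136.080
  age 4: 0.14 × 1160 = 162.400
Maximum at age 4 (162.400).

4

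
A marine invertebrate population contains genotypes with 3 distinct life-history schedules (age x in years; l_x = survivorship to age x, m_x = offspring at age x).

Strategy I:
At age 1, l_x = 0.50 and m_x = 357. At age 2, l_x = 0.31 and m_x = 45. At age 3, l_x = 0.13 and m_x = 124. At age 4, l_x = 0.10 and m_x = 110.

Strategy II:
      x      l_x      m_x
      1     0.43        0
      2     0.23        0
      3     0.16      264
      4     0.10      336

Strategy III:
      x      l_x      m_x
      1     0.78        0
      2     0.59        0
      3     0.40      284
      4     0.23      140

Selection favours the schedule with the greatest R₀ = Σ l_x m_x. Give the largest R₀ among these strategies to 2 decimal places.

Strategy I: R₀ = 0.50×357 + 0.31×45 + 0.13×124 + 0.10×110 = 219.5700
Strategy II: R₀ = 0.43×0 + 0.23×0 + 0.16×264 + 0.10×336 = 75.8400
Strategy III: R₀ = 0.78×0 + 0.59×0 + 0.40×284 + 0.23×140 = 145.8000
Highest R₀: strategy I with 219.5700.

219.57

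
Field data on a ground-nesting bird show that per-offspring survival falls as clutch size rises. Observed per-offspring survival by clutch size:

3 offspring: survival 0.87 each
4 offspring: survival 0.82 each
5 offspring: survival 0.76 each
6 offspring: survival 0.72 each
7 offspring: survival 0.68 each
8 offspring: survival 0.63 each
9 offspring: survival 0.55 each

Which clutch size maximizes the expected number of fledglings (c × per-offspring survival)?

Expected fledglings = c × s(c):
  c=3: 3 × 0.87 = 2.610
  c=4: 4 × 0.82 = 3.280
  c=5: 5 × 0.76 = 3.800
  c=6: 6 × 0.72 = 4.320
  c=7: 7 × 0.68 = 4.760
  c=8: 8 × 0.63 = 5.040
  c=9: 9 × 0.55 = 4.950
Maximum at c = 8 (5.040 fledglings).

8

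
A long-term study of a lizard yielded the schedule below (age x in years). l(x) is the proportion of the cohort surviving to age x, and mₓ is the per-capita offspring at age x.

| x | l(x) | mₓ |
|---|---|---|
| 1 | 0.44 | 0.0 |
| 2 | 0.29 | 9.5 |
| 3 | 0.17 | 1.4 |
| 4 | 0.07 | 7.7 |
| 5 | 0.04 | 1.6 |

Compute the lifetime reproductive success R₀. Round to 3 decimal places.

3.596

R₀ = Σ l(x) mₓ:
  age 1: 0.44 × 0.0 = 0.0000
  age 2: 0.29 × 9.5 = 2.7550
  age 3: 0.17 × 1.4 = 0.2380
  age 4: 0.07 × 7.7 = 0.5390
  age 5: 0.04 × 1.6 = 0.0640
R₀ = 0.0000 + 2.7550 + 0.2380 + 0.5390 + 0.0640 = 3.5960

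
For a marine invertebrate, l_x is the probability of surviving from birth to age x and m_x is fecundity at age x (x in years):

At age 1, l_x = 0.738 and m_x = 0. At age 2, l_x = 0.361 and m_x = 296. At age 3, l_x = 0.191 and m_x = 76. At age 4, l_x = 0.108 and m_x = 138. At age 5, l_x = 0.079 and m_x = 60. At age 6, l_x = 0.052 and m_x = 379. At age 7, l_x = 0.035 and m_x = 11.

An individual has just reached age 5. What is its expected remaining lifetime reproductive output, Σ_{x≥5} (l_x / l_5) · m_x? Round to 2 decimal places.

314.34

l_5 = 0.079. Conditional survival from age 5 to x is l_x / l_5.
  x=5: (0.079/0.079) × 60 = 60.0000
  x=6: (0.052/0.079) × 379 = 249.4684
  x=7: (0.035/0.079) × 11 = 4.8734
Sum = 60.0000 + 249.4684 + 4.8734 = 314.3418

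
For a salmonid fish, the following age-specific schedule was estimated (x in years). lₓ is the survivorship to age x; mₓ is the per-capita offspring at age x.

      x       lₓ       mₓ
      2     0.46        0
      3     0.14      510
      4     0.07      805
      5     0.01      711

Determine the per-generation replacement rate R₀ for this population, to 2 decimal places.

134.86

R₀ = Σ lₓ mₓ:
  age 2: 0.46 × 0 = 0.0000
  age 3: 0.14 × 510 = 71.4000
  age 4: 0.07 × 805 = 56.3500
  age 5: 0.01 × 711 = 7.1100
R₀ = 0.0000 + 71.4000 + 56.3500 + 7.1100 = 134.8600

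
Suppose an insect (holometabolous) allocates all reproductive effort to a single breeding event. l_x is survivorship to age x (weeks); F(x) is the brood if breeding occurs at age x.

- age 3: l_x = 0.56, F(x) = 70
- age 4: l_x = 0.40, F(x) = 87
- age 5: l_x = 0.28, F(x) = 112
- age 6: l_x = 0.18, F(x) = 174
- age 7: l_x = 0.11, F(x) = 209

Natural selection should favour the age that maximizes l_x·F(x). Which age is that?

3

Expected offspring if breeding at age x = l_x × F(x):
  age 3: 0.56 × 70 = 39.200
  age 4: 0.40 × 87 = 34.800
  age 5: 0.28 × 112 = 31.360
  age 6: 0.18 × 174 = 31.320
  age 7: 0.11 × 209 = 22.990
Maximum at age 3 (39.200).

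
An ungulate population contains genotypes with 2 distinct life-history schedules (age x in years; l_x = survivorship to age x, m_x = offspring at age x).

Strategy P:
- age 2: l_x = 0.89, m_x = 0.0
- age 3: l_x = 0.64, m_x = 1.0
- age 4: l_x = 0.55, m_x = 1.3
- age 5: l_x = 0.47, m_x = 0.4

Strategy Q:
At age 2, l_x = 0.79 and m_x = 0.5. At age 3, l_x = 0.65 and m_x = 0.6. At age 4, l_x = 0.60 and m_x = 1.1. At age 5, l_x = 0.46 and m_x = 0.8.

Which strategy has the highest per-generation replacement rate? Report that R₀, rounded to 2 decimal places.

1.81

Strategy P: R₀ = 0.89×0.0 + 0.64×1.0 + 0.55×1.3 + 0.47×0.4 = 1.5430
Strategy Q: R₀ = 0.79×0.5 + 0.65×0.6 + 0.60×1.1 + 0.46×0.8 = 1.8130
Highest R₀: strategy Q with 1.8130.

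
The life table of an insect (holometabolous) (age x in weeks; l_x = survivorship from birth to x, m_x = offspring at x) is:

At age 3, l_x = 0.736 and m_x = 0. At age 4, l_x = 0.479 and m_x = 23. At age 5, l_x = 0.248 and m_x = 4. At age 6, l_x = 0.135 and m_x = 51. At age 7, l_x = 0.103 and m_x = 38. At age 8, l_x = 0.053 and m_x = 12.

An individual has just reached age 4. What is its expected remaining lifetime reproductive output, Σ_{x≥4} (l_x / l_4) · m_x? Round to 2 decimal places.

48.94

l_4 = 0.479. Conditional survival from age 4 to x is l_x / l_4.
  x=4: (0.479/0.479) × 23 = 23.0000
  x=5: (0.248/0.479) × 4 = 2.0710
  x=6: (0.135/0.479) × 51 = 14.3737
  x=7: (0.103/0.479) × 38 = 8.1712
  x=8: (0.053/0.479) × 12 = 1.3278
Sum = 23.0000 + 2.0710 + 14.3737 + 8.1712 + 1.3278 = 48.9436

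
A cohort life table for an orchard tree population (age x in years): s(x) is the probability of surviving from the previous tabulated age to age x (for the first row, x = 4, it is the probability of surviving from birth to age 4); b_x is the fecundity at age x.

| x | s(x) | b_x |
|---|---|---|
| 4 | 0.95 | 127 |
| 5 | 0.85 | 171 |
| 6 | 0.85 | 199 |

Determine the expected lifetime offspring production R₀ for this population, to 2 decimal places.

Survivorship from birth: l_x = s_4·s_5·…·s_x.
  l_4 = 0.95000
  l_5 = 0.80750
  l_6 = 0.68637
R₀ = Σ l_x b_x:
  age 4: 0.95000 × 127 = 120.6500
  age 5: 0.80750 × 171 = 138.0825
  age 6: 0.68637 × 199 = 136.5876
R₀ = 120.6500 + 138.0825 + 136.5876 = 395.3201

395.32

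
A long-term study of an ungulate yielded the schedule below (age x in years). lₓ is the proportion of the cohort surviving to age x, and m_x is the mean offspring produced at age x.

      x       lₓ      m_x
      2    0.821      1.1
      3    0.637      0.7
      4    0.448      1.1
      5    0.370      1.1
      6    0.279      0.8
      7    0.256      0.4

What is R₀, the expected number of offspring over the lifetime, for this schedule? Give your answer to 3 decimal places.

2.574

R₀ = Σ lₓ m_x:
  age 2: 0.821 × 1.1 = 0.9031
  age 3: 0.637 × 0.7 = 0.4459
  age 4: 0.448 × 1.1 = 0.4928
  age 5: 0.370 × 1.1 = 0.4070
  age 6: 0.279 × 0.8 = 0.2232
  age 7: 0.256 × 0.4 = 0.1024
R₀ = 0.9031 + 0.4459 + 0.4928 + 0.4070 + 0.2232 + 0.1024 = 2.5744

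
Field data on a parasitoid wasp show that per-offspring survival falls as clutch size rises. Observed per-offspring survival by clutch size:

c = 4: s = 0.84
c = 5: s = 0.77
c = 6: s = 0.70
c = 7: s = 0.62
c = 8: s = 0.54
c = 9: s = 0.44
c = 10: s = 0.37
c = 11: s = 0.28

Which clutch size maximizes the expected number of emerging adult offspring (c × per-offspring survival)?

Expected emerging adult offspring = c × s(c):
  c=4: 4 × 0.84 = 3.360
  c=5: 5 × 0.77 = 3.850
  c=6: 6 × 0.70 = 4.200
  c=7: 7 × 0.62 = 4.340
  c=8: 8 × 0.54 = 4.320
  c=9: 9 × 0.44 = 3.960
  c=10: 10 × 0.37 = 3.700
  c=11: 11 × 0.28 = 3.080
Maximum at c = 7 (4.340 emerging adult offspring).

7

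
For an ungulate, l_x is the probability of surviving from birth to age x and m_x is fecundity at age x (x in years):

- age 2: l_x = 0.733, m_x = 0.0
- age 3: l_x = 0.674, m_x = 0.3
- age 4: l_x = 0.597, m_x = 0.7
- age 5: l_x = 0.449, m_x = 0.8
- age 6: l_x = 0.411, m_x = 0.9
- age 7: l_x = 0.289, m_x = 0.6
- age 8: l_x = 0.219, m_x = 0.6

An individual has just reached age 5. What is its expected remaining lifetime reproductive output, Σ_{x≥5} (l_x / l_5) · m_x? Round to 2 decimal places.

l_5 = 0.449. Conditional survival from age 5 to x is l_x / l_5.
  x=5: (0.449/0.449) × 0.8 = 0.8000
  x=6: (0.411/0.449) × 0.9 = 0.8238
  x=7: (0.289/0.449) × 0.6 = 0.3862
  x=8: (0.219/0.449) × 0.6 = 0.2927
Sum = 0.8000 + 0.8238 + 0.3862 + 0.2927 = 2.3027

2.30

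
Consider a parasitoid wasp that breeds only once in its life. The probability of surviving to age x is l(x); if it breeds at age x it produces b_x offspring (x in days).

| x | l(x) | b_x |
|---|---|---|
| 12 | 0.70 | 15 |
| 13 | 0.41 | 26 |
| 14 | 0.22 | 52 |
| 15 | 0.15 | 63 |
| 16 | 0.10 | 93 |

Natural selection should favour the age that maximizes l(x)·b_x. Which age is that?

14

Expected offspring if breeding at age x = l(x) × b_x:
  age 12: 0.70 × 15 = 10.500
  age 13: 0.41 × 26 = 10.660
  age 14: 0.22 × 52 = 11.440
  age 15: 0.15 × 63 = 9.450
  age 16: 0.10 × 93 = 9.300
Maximum at age 14 (11.440).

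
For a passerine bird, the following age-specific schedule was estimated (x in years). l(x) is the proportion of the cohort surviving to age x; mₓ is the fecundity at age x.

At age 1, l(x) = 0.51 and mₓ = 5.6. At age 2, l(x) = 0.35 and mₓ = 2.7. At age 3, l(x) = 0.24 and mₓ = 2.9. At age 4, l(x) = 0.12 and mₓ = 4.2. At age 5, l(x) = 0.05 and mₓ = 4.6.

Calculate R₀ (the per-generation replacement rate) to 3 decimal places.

5.231

R₀ = Σ l(x) mₓ:
  age 1: 0.51 × 5.6 = 2.8560
  age 2: 0.35 × 2.7 = 0.9450
  age 3: 0.24 × 2.9 = 0.6960
  age 4: 0.12 × 4.2 = 0.5040
  age 5: 0.05 × 4.6 = 0.2300
R₀ = 2.8560 + 0.9450 + 0.6960 + 0.5040 + 0.2300 = 5.2310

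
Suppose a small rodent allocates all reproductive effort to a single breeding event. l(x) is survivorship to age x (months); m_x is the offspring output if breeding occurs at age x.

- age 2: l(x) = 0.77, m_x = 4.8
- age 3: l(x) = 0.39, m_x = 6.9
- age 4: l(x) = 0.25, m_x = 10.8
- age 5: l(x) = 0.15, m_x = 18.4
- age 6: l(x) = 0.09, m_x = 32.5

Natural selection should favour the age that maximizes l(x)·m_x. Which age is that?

Expected offspring if breeding at age x = l(x) × m_x:
  age 2: 0.77 × 4.8 = 3.696
  age 3: 0.39 × 6.9 = 2.691
  age 4: 0.25 × 10.8 = 2.700
  age 5: 0.15 × 18.4 = 2.760
  age 6: 0.09 × 32.5 = 2.925
Maximum at age 2 (3.696).

2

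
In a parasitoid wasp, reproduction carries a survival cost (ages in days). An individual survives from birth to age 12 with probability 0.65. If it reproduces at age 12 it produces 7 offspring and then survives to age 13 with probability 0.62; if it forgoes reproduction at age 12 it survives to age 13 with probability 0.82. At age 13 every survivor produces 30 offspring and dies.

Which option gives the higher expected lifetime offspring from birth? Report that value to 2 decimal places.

16.64

breed at age 12: R₀ = 0.65 × (7 + 0.62 × 30) = 0.65 × 25.6000 = 16.6400
delay to age 13: R₀ = 0.65 × (0.82 × 30) = 0.65 × 24.6000 = 15.9900
Higher: breed at age 12 (16.6400).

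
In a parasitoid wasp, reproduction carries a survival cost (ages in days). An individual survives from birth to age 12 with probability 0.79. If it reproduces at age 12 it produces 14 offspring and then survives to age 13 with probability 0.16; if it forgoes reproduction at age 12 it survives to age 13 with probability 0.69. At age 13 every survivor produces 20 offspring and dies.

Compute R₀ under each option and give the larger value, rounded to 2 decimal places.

breed at age 12: R₀ = 0.79 × (14 + 0.16 × 20) = 0.79 × 17.2000 = 13.5880
delay to age 13: R₀ = 0.79 × (0.69 × 20) = 0.79 × 13.8000 = 10.9020
Higher: breed at age 12 (13.5880).

13.59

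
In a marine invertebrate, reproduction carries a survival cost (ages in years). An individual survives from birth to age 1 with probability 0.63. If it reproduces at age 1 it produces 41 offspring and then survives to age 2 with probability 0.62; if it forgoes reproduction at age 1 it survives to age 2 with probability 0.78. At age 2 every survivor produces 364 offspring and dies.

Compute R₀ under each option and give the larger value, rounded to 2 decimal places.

178.87

breed at age 1: R₀ = 0.63 × (41 + 0.62 × 364) = 0.63 × 266.6800 = 168.0084
delay to age 2: R₀ = 0.63 × (0.78 × 364) = 0.63 × 283.9200 = 178.8696
Higher: delay to age 2 (178.8696).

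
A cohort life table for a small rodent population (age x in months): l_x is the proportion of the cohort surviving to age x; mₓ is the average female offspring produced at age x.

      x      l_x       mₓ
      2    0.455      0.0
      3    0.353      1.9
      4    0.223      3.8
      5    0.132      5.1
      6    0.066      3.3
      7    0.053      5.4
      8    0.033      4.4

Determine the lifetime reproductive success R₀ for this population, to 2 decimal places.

R₀ = Σ l_x mₓ:
  age 2: 0.455 × 0.0 = 0.0000
  age 3: 0.353 × 1.9 = 0.6707
  age 4: 0.223 × 3.8 = 0.8474
  age 5: 0.132 × 5.1 = 0.6732
  age 6: 0.066 × 3.3 = 0.2178
  age 7: 0.053 × 5.4 = 0.2862
  age 8: 0.033 × 4.4 = 0.1452
R₀ = 0.0000 + 0.6707 + 0.8474 + 0.6732 + 0.2178 + 0.2862 + 0.1452 = 2.8405

2.84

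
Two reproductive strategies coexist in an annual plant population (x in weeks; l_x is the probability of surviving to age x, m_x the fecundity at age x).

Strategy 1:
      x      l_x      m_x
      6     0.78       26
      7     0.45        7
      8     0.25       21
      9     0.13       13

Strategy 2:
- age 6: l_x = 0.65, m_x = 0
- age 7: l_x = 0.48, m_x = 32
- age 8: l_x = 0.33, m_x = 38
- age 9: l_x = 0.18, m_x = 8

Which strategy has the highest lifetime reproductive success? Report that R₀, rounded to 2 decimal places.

Strategy 1: R₀ = 0.78×26 + 0.45×7 + 0.25×21 + 0.13×13 = 30.3700
Strategy 2: R₀ = 0.65×0 + 0.48×32 + 0.33×38 + 0.18×8 = 29.3400
Highest R₀: strategy 1 with 30.3700.

30.37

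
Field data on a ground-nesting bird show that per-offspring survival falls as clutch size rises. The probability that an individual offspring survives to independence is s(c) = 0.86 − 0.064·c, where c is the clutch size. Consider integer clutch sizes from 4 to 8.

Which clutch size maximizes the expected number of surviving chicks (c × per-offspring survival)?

Expected surviving chicks = c × s(c):
  c=4: 4 × 0.604 = 2.416
  c=5: 5 × 0.540 = 2.700
  c=6: 6 × 0.476 = 2.856
  c=7: 7 × 0.412 = 2.884
  c=8: 8 × 0.348 = 2.784
Maximum at c = 7 (2.884 surviving chicks).

7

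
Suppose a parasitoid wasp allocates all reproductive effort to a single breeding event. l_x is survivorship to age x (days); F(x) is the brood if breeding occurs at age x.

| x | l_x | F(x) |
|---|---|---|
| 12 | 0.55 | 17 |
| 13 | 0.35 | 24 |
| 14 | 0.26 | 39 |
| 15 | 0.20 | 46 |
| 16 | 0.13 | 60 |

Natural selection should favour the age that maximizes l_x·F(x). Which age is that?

14

Expected offspring if breeding at age x = l_x × F(x):
  age 12: 0.55 × 17 = 9.350
  age 13: 0.35 × 24 = 8.400
  age 14: 0.26 × 39 = 10.140
  age 15: 0.20 × 46 = 9.200
  age 16: 0.13 × 60 = 7.800
Maximum at age 14 (10.140).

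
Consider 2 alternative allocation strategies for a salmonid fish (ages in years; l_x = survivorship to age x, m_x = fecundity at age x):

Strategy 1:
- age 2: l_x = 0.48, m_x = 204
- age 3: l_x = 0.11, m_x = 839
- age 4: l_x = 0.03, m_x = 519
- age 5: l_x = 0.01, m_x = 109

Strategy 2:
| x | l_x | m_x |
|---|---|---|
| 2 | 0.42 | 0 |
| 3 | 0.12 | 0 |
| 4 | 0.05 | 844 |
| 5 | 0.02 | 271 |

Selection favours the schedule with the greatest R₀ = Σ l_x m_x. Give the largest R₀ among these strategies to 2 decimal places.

206.87

Strategy 1: R₀ = 0.48×204 + 0.11×839 + 0.03×519 + 0.01×109 = 206.8700
Strategy 2: R₀ = 0.42×0 + 0.12×0 + 0.05×844 + 0.02×271 = 47.6200
Highest R₀: strategy 1 with 206.8700.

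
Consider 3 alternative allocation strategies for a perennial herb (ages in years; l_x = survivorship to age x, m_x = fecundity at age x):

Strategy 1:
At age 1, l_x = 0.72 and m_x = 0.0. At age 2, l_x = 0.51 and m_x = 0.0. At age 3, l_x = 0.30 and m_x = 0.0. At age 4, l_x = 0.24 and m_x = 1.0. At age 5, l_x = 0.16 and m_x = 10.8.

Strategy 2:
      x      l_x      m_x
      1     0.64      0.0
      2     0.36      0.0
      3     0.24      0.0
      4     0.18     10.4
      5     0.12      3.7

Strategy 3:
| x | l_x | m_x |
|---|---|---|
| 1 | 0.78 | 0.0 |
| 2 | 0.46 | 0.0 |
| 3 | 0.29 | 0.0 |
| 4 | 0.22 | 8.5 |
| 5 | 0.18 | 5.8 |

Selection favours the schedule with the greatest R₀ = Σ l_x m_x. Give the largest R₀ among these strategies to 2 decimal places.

Strategy 1: R₀ = 0.72×0.0 + 0.51×0.0 + 0.30×0.0 + 0.24×1.0 + 0.16×10.8 = 1.9680
Strategy 2: R₀ = 0.64×0.0 + 0.36×0.0 + 0.24×0.0 + 0.18×10.4 + 0.12×3.7 = 2.3160
Strategy 3: R₀ = 0.78×0.0 + 0.46×0.0 + 0.29×0.0 + 0.22×8.5 + 0.18×5.8 = 2.9140
Highest R₀: strategy 3 with 2.9140.

2.91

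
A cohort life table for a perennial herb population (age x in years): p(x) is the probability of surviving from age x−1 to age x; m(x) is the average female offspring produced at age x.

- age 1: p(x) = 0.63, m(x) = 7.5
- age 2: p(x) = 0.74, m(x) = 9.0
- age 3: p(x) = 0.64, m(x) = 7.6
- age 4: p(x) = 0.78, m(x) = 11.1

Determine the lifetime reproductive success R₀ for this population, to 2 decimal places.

13.77

Survivorship from birth: l_x = p_1·p_2·…·p_x.
  l_1 = 0.63000
  l_2 = 0.46620
  l_3 = 0.29837
  l_4 = 0.23273
R₀ = Σ l_x m(x):
  age 1: 0.63000 × 7.5 = 4.7250
  age 2: 0.46620 × 9.0 = 4.1958
  age 3: 0.29837 × 7.6 = 2.2676
  age 4: 0.23273 × 11.1 = 2.5833
R₀ = 4.7250 + 4.1958 + 2.2676 + 2.5833 = 13.7717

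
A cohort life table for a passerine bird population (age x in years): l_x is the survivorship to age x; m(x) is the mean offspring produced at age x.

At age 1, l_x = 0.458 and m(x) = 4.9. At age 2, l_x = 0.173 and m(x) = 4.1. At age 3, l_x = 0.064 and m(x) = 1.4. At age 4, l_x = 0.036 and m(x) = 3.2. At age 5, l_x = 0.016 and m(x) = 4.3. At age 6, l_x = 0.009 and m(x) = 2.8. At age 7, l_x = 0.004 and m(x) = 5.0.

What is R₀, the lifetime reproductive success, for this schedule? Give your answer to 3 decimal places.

3.272

R₀ = Σ l_x m(x):
  age 1: 0.458 × 4.9 = 2.2442
  age 2: 0.173 × 4.1 = 0.7093
  age 3: 0.064 × 1.4 = 0.0896
  age 4: 0.036 × 3.2 = 0.1152
  age 5: 0.016 × 4.3 = 0.0688
  age 6: 0.009 × 2.8 = 0.0252
  age 7: 0.004 × 5.0 = 0.0200
R₀ = 2.2442 + 0.7093 + 0.0896 + 0.1152 + 0.0688 + 0.0252 + 0.0200 = 3.2723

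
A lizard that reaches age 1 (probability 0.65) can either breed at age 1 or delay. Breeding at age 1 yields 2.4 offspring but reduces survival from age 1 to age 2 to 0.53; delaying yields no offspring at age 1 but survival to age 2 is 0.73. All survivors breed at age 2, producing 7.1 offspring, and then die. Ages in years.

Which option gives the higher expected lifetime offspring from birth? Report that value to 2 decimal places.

breed at age 1: R₀ = 0.65 × (2.4 + 0.53 × 7.1) = 0.65 × 6.1630 = 4.0060
delay to age 2: R₀ = 0.65 × (0.73 × 7.1) = 0.65 × 5.1830 = 3.3689
Higher: breed at age 1 (4.0060).

4.01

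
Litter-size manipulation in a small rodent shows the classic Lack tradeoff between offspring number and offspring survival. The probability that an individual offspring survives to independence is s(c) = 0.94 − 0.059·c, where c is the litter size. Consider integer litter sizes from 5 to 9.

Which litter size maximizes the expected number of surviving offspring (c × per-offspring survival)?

Expected surviving offspring = c × s(c):
  c=5: 5 × 0.645 = 3.225
  c=6: 6 × 0.586 = 3.516
  c=7: 7 × 0.527 = 3.689
  c=8: 8 × 0.468 = 3.744
  c=9: 9 × 0.409 = 3.681
Maximum at c = 8 (3.744 surviving offspring).

8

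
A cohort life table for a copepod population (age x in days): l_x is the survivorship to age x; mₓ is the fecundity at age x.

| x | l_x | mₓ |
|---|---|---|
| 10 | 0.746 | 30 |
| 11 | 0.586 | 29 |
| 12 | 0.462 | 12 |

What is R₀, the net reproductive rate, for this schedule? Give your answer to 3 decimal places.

44.918

R₀ = Σ l_x mₓ:
  age 10: 0.746 × 30 = 22.3800
  age 11: 0.586 × 29 = 16.9940
  age 12: 0.462 × 12 = 5.5440
R₀ = 22.3800 + 16.9940 + 5.5440 = 44.9180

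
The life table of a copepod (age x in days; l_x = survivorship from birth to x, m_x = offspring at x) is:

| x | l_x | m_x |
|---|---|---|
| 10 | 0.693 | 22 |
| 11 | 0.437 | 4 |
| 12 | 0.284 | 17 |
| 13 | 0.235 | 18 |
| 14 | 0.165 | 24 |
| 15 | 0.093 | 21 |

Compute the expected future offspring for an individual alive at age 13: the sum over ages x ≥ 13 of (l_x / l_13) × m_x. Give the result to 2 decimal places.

43.16

l_13 = 0.235. Conditional survival from age 13 to x is l_x / l_13.
  x=13: (0.235/0.235) × 18 = 18.0000
  x=14: (0.165/0.235) × 24 = 16.8511
  x=15: (0.093/0.235) × 21 = 8.3106
Sum = 18.0000 + 16.8511 + 8.3106 = 43.1617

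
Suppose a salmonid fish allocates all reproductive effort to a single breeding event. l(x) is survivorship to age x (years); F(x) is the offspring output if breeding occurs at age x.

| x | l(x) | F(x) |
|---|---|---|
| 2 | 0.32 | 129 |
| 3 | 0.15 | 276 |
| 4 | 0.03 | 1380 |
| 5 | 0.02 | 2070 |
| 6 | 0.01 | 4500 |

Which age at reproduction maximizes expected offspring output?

Expected offspring if breeding at age x = l(x) × F(x):
  age 2: 0.32 × 129 = 41.280
  age 3: 0.15 × 276 = 41.400
  age 4: 0.03 × 1380 = 41.400
  age 5: 0.02 × 2070 = 41.400
  age 6: 0.01 × 4500 = 45.000
Maximum at age 6 (45.000).

6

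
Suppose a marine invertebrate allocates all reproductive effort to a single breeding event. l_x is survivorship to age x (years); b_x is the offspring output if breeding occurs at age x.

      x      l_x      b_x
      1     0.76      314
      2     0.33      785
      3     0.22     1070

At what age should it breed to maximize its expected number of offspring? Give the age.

Expected offspring if breeding at age x = l_x × b_x:
  age 1: 0.76 × 314 = 238.640
  age 2: 0.33 × 785 = 259.050
  age 3: 0.22 × 1070 = 235.400
Maximum at age 2 (259.050).

2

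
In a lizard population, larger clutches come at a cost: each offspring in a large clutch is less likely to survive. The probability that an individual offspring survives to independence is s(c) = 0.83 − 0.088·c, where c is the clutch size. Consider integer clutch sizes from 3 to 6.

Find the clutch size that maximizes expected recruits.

Expected recruits = c × s(c):
  c=3: 3 × 0.566 = 1.698
  c=4: 4 × 0.478 = 1.912
  c=5: 5 × 0.390 = 1.950
  c=6: 6 × 0.302 = 1.812
Maximum at c = 5 (1.950 recruits).

5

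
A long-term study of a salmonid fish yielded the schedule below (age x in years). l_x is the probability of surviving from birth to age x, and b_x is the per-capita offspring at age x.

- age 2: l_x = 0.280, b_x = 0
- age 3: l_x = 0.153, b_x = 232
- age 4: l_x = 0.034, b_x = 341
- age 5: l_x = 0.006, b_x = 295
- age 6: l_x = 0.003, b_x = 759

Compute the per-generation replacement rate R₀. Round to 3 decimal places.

R₀ = Σ l_x b_x:
  age 2: 0.280 × 0 = 0.0000
  age 3: 0.153 × 232 = 35.4960
  age 4: 0.034 × 341 = 11.5940
  age 5: 0.006 × 295 = 1.7700
  age 6: 0.003 × 759 = 2.2770
R₀ = 0.0000 + 35.4960 + 11.5940 + 1.7700 + 2.2770 = 51.1370

51.137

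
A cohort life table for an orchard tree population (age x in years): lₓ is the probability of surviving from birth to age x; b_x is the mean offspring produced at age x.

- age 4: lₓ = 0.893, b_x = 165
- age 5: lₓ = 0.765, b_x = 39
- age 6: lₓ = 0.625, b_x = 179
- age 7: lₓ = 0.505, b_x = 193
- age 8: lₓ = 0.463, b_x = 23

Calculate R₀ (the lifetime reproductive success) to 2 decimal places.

397.17

R₀ = Σ lₓ b_x:
  age 4: 0.893 × 165 = 147.3450
  age 5: 0.765 × 39 = 29.8350
  age 6: 0.625 × 179 = 111.8750
  age 7: 0.505 × 193 = 97.4650
  age 8: 0.463 × 23 = 10.6490
R₀ = 147.3450 + 29.8350 + 111.8750 + 97.4650 + 10.6490 = 397.1690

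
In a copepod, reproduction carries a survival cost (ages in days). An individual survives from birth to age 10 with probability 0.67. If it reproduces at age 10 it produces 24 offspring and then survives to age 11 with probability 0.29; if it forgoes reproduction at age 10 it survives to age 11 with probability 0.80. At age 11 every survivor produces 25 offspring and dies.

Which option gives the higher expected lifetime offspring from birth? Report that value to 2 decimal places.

20.94

breed at age 10: R₀ = 0.67 × (24 + 0.29 × 25) = 0.67 × 31.2500 = 20.9375
delay to age 11: R₀ = 0.67 × (0.80 × 25) = 0.67 × 20.0000 = 13.4000
Higher: breed at age 10 (20.9375).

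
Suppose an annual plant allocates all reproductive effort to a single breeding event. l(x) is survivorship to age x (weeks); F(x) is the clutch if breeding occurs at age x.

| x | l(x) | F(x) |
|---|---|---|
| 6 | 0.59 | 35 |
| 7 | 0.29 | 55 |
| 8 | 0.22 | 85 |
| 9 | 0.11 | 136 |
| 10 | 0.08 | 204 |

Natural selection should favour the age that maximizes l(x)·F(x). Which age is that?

6

Expected offspring if breeding at age x = l(x) × F(x):
  age 6: 0.59 × 35 = 20.650
  age 7: 0.29 × 55 = 15.950
  age 8: 0.22 × 85 = 18.700
  age 9: 0.11 × 136 = 14.960
  age 10: 0.08 × 204 = 16.320
Maximum at age 6 (20.650).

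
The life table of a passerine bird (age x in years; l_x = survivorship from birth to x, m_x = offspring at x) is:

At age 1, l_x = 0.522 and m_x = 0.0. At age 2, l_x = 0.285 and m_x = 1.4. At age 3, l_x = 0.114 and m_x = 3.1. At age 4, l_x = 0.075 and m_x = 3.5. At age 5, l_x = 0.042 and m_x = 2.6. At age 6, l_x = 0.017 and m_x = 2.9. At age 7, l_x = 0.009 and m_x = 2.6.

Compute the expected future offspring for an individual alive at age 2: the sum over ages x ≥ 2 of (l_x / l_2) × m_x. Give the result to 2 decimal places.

l_2 = 0.285. Conditional survival from age 2 to x is l_x / l_2.
  x=2: (0.285/0.285) × 1.4 = 1.4000
  x=3: (0.114/0.285) × 3.1 = 1.2400
  x=4: (0.075/0.285) × 3.5 = 0.9211
  x=5: (0.042/0.285) × 2.6 = 0.3832
  x=6: (0.017/0.285) × 2.9 = 0.1730
  x=7: (0.009/0.285) × 2.6 = 0.0821
Sum = 1.4000 + 1.2400 + 0.9211 + 0.3832 + 0.1730 + 0.0821 = 4.1993

4.20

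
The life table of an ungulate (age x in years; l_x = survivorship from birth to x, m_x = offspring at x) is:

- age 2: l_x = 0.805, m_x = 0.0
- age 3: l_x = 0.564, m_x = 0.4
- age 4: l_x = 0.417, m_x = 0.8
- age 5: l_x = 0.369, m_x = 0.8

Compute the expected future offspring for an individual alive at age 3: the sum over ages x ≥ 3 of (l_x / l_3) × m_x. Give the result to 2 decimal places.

l_3 = 0.564. Conditional survival from age 3 to x is l_x / l_3.
  x=3: (0.564/0.564) × 0.4 = 0.4000
  x=4: (0.417/0.564) × 0.8 = 0.5915
  x=5: (0.369/0.564) × 0.8 = 0.5234
Sum = 0.4000 + 0.5915 + 0.5234 = 1.5149

1.51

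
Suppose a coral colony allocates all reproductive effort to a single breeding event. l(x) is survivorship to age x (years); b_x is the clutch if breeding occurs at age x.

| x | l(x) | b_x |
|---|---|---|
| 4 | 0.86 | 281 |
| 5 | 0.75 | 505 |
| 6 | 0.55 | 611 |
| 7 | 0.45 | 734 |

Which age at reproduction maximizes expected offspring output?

Expected offspring if breeding at age x = l(x) × b_x:
  age 4: 0.86 × 281 = 241.660
  age 5: 0.75 × 505 = 378.750
  age 6: 0.55 × 611 = 336.050
  age 7: 0.45 × 734 = 330.300
Maximum at age 5 (378.750).

5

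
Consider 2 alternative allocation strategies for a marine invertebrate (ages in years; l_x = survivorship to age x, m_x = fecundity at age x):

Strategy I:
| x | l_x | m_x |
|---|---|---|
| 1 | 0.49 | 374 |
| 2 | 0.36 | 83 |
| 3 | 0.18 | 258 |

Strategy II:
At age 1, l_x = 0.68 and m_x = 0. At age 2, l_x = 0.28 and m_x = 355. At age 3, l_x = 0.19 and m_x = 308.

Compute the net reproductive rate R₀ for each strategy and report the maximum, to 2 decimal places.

Strategy I: R₀ = 0.49×374 + 0.36×83 + 0.18×258 = 259.5800
Strategy II: R₀ = 0.68×0 + 0.28×355 + 0.19×308 = 157.9200
Highest R₀: strategy I with 259.5800.

259.58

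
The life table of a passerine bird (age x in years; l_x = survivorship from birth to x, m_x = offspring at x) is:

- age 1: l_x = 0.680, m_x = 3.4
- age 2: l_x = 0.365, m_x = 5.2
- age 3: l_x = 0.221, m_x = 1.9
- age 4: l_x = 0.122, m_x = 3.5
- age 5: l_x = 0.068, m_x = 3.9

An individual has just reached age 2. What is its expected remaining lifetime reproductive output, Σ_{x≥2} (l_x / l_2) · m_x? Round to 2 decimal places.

8.25

l_2 = 0.365. Conditional survival from age 2 to x is l_x / l_2.
  x=2: (0.365/0.365) × 5.2 = 5.2000
  x=3: (0.221/0.365) × 1.9 = 1.1504
  x=4: (0.122/0.365) × 3.5 = 1.1699
  x=5: (0.068/0.365) × 3.9 = 0.7266
Sum = 5.2000 + 1.1504 + 1.1699 + 0.7266 = 8.2468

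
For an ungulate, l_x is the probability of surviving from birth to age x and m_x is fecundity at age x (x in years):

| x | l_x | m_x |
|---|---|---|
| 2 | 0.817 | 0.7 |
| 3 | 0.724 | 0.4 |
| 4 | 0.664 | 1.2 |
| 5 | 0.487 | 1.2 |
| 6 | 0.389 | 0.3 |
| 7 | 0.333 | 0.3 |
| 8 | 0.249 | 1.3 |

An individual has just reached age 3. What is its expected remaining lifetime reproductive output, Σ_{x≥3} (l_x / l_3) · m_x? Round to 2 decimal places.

l_3 = 0.724. Conditional survival from age 3 to x is l_x / l_3.
  x=3: (0.724/0.724) × 0.4 = 0.4000
  x=4: (0.664/0.724) × 1.2 = 1.1006
  x=5: (0.487/0.724) × 1.2 = 0.8072
  x=6: (0.389/0.724) × 0.3 = 0.1612
  x=7: (0.333/0.724) × 0.3 = 0.1380
  x=8: (0.249/0.724) × 1.3 = 0.4471
Sum = 0.4000 + 1.1006 + 0.8072 + 0.1612 + 0.1380 + 0.4471 = 3.0540

3.05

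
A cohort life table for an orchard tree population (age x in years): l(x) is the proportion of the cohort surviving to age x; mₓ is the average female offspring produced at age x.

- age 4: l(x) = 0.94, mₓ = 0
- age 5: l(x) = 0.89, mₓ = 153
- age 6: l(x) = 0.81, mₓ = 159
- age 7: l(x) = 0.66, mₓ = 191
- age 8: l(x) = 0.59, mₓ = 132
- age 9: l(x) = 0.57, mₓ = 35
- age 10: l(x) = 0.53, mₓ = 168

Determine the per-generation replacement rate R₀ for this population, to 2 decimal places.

577.89

R₀ = Σ l(x) mₓ:
  age 4: 0.94 × 0 = 0.0000
  age 5: 0.89 × 153 = 136.1700
  age 6: 0.81 × 159 = 128.7900
  age 7: 0.66 × 191 = 126.0600
  age 8: 0.59 × 132 = 77.8800
  age 9: 0.57 × 35 = 19.9500
  age 10: 0.53 × 168 = 89.0400
R₀ = 0.0000 + 136.1700 + 128.7900 + 126.0600 + 77.8800 + 19.9500 + 89.0400 = 577.8900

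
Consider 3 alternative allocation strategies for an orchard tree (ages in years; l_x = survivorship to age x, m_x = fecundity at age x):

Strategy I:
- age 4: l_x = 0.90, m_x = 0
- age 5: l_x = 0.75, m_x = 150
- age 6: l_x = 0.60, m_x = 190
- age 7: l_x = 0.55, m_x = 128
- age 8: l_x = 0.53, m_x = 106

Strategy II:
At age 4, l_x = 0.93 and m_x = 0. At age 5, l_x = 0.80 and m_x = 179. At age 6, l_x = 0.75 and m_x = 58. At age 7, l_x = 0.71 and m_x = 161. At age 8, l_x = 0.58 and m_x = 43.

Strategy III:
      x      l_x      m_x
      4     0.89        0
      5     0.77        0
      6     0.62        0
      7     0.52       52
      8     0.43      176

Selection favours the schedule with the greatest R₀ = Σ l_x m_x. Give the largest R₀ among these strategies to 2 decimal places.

Strategy I: R₀ = 0.90×0 + 0.75×150 + 0.60×190 + 0.55×128 + 0.53×106 = 353.0800
Strategy II: R₀ = 0.93×0 + 0.80×179 + 0.75×58 + 0.71×161 + 0.58×43 = 325.9500
Strategy III: R₀ = 0.89×0 + 0.77×0 + 0.62×0 + 0.52×52 + 0.43×176 = 102.7200
Highest R₀: strategy I with 353.0800.

353.08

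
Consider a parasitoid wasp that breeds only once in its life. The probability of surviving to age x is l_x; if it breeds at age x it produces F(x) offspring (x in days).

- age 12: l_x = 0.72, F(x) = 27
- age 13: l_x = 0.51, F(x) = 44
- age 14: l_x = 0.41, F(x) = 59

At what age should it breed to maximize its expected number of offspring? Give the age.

Expected offspring if breeding at age x = l_x × F(x):
  age 12: 0.72 × 27 = 19.440
  age 13: 0.51 × 44 = 22.440
  age 14: 0.41 × 59 = 24.190
Maximum at age 14 (24.190).

14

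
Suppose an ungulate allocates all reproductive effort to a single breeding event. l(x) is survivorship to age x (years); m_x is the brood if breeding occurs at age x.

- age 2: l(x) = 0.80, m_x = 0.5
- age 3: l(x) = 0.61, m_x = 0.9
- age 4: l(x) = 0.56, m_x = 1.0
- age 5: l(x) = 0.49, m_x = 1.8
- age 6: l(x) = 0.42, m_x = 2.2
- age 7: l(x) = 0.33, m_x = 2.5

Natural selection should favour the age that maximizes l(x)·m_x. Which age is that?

6

Expected offspring if breeding at age x = l(x) × m_x:
  age 2: 0.80 × 0.5 = 0.400
  age 3: 0.61 × 0.9 = 0.549
  age 4: 0.56 × 1.0 = 0.560
  age 5: 0.49 × 1.8 = 0.882
  age 6: 0.42 × 2.2 = 0.924
  age 7: 0.33 × 2.5 = 0.825
Maximum at age 6 (0.924).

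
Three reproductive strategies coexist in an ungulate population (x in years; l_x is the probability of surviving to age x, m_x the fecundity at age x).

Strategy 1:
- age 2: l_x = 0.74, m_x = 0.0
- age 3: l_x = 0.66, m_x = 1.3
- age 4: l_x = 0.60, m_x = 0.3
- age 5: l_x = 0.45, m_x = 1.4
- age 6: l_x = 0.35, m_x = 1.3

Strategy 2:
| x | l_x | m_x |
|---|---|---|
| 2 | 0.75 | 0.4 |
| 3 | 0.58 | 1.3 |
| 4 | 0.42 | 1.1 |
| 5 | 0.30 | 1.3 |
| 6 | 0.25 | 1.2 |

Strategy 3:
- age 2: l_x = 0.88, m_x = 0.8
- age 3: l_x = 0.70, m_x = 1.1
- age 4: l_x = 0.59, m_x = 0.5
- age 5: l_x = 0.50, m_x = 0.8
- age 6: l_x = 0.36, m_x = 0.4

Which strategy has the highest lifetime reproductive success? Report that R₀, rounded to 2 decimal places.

Strategy 1: R₀ = 0.74×0.0 + 0.66×1.3 + 0.60×0.3 + 0.45×1.4 + 0.35×1.3 = 2.1230
Strategy 2: R₀ = 0.75×0.4 + 0.58×1.3 + 0.42×1.1 + 0.30×1.3 + 0.25×1.2 = 2.2060
Strategy 3: R₀ = 0.88×0.8 + 0.70×1.1 + 0.59×0.5 + 0.50×0.8 + 0.36×0.4 = 2.3130
Highest R₀: strategy 3 with 2.3130.

2.31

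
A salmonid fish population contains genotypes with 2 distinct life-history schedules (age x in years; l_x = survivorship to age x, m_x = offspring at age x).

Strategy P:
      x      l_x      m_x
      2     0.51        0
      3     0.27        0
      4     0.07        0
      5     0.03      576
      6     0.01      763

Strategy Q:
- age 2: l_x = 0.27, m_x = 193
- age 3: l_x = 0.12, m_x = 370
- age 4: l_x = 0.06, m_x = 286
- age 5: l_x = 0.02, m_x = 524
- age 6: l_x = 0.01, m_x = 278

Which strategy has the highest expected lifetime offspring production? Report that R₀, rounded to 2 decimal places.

126.93

Strategy P: R₀ = 0.51×0 + 0.27×0 + 0.07×0 + 0.03×576 + 0.01×763 = 24.9100
Strategy Q: R₀ = 0.27×193 + 0.12×370 + 0.06×286 + 0.02×524 + 0.01×278 = 126.9300
Highest R₀: strategy Q with 126.9300.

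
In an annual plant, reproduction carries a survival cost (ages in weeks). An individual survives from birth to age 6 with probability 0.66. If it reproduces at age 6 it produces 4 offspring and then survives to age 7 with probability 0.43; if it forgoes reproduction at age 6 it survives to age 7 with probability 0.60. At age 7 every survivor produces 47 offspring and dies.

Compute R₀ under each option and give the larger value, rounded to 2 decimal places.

breed at age 6: R₀ = 0.66 × (4 + 0.43 × 47) = 0.66 × 24.2100 = 15.9786
delay to age 7: R₀ = 0.66 × (0.60 × 47) = 0.66 × 28.2000 = 18.6120
Higher: delay to age 7 (18.6120).

18.61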